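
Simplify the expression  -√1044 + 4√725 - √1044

8*√29

√1044 = 6*√29; 4√725 = 20*√29; √1044 = 6*√29
Combine: (-6 + 20 - 6)·√29 = 8*√29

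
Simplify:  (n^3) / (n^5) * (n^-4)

Quotient: (n^-2)
Multiply by (n^-4): add exponents.

n^(-6)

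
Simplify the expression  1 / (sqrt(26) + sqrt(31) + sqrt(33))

Group as (sqrt(31) + sqrt(33)) + sqrt(26); multiply by (sqrt(31) + sqrt(33)) - sqrt(26), then rationalise the remaining surd.

(-sqrt(26598) + 12*sqrt(33) + 14*sqrt(31) + 19*sqrt(26))/1324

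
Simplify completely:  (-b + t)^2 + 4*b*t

(b + t)^2

After expansion: b^2 + 2*b*t + t^2 — a perfect-square trinomial.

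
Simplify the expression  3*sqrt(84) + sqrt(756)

3*sqrt(84) = 6*sqrt(21); sqrt(756) = 6*sqrt(21)
Combine: (6 + 6)·sqrt(21) = 12*sqrt(21)

12*sqrt(21)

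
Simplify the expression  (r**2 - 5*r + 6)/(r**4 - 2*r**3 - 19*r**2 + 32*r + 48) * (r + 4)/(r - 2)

1/(r**2 - 3*r - 4)

Factor: r**2 - 5*r + 6 = (r - 2)*(r - 3);  r**4 - 2*r**3 - 19*r**2 + 32*r + 48 = (r - 4)*(r + 4)*(r + 1)*(r - 3)
Cancel the common factors (r - 2), (r + 4), (r - 3).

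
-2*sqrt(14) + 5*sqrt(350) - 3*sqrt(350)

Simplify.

8*sqrt(14)

2*sqrt(14) = 2*sqrt(14); 5*sqrt(350) = 25*sqrt(14); 3*sqrt(350) = 15*sqrt(14)
Combine: (-2 + 25 - 15)·sqrt(14) = 8*sqrt(14)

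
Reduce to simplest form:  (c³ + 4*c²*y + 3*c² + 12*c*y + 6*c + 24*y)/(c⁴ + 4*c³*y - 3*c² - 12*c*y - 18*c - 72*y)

1/(c - 3)

Factor: c³ + 4*c²*y + 3*c² + 12*c*y + 6*c + 24*y = (c² + 3*c + 6)·(c + 4*y);  c⁴ + 4*c³*y - 3*c² - 12*c*y - 18*c - 72*y = (c + 4*y)·(c² + 3*c + 6)·(c - 3)
Cancel the common factors (c² + 3*c + 6), (c + 4*y).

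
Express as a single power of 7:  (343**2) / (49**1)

7**4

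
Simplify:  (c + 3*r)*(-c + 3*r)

Difference of squares with P = 3*r, Q = c.

-c^2 + 9*r^2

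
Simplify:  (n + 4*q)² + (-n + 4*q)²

2*n² + 32*q²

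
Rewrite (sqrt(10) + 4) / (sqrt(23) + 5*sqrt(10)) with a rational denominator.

Multiply numerator and denominator by -sqrt(23) + 5*sqrt(10).
Denominator becomes 227; numerator becomes -4*sqrt(23) - sqrt(230) + 50 + 20*sqrt(10).

(-4*sqrt(23) - sqrt(230) + 50 + 20*sqrt(10))/227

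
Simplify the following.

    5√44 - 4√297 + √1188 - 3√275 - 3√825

5√44 = 10*√11; 4√297 = 12*√33; √1188 = 6*√33; 3√275 = 15*√11; 3√825 = 15*√33

-21*√33 - 5*√11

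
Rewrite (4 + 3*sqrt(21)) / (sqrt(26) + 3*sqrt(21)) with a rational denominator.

Multiply numerator and denominator by -sqrt(26) + 3*sqrt(21).
Denominator becomes 163; numerator becomes -3*sqrt(546) - 4*sqrt(26) + 12*sqrt(21) + 189.

(-3*sqrt(546) - 4*sqrt(26) + 12*sqrt(21) + 189)/163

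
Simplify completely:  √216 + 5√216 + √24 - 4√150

18*√6

√216 = 6*√6; 5√216 = 30*√6; √24 = 2*√6; 4√150 = 20*√6
Combine: (6 + 30 + 2 - 20)·√6 = 18*√6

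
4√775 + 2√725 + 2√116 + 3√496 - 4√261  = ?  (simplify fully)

2*√29 + 32*√31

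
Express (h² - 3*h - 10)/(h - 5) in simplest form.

Factor: h² - 3*h - 10 = (h + 2)·(h - 5)
Cancel the common factor (h - 5).

h + 2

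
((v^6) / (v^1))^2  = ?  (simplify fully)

v^10

Inside the bracket: v^5
Raise to the power 2: v^10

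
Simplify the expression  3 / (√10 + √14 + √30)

(-30*√42 - 9*√30 + 39*√14 + 51*√10)/262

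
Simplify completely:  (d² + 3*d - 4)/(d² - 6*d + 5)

Factor: d² + 3*d - 4 = (d + 4)·(d - 1);  d² - 6*d + 5 = (d - 5)·(d - 1)
Cancel the common factor (d - 1).

(d + 4)/(d - 5)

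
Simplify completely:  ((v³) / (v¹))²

v⁴

Inside the bracket: v²
Raise to the power 2: v⁴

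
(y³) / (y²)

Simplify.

y

Quotient: y¹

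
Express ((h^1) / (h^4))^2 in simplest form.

h^(-6)

Inside the bracket: (h^-3)
Raise to the power 2: (h^-6)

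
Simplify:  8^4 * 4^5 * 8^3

8^4 = 2^12; 4^5 = 2^10; 8^3 = 2^9
Combine exponents: 2^31

2^31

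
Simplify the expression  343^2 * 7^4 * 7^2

7^12

343^2 = 7^6; 7^4 = 7^4; 7^2 = 7^2
Combine exponents: 7^12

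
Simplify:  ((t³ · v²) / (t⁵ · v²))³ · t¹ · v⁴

Inside the bracket: (t^-2)
Raise to the power 3: (t^-6)
Multiply by t¹ · v⁴: add exponents.

v⁴/t⁵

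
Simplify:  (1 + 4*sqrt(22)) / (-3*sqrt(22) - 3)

(-29 + sqrt(22))/21

Multiply numerator and denominator by -3 + 3*sqrt(22).
Denominator becomes -189; numerator becomes -9*sqrt(22) + 261.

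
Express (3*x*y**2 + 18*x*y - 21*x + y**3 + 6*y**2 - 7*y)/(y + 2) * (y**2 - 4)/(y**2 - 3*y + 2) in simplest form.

Factor: 3*x*y**2 + 18*x*y - 21*x + y**3 + 6*y**2 - 7*y = (y - 1)*(y + 7)*(3*x + y);  y**2 - 4 = (y + 2)*(y - 2);  y**2 - 3*y + 2 = (y - 2)*(y - 1)
Cancel the common factors (y - 1), (y - 2), (y + 2).

3*x*y + 21*x + y**2 + 7*y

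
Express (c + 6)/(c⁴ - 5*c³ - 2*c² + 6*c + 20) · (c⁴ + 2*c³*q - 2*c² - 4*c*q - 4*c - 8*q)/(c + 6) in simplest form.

Factor: c⁴ - 5*c³ - 2*c² + 6*c + 20 = (c² + 2*c + 2)·(c - 2)·(c - 5);  c⁴ + 2*c³*q - 2*c² - 4*c*q - 4*c - 8*q = (c - 2)·(c + 2*q)·(c² + 2*c + 2)
Cancel the common factors (c² + 2*c + 2), (c + 6), (c - 2).

(c + 2*q)/(c - 5)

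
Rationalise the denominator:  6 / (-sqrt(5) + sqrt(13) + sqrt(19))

Group as (sqrt(13) + sqrt(19)) - sqrt(5); multiply by (sqrt(13) + sqrt(19)) + sqrt(5), then rationalise the remaining surd.

(-162*sqrt(5) - 6*sqrt(19) + 66*sqrt(13) + 12*sqrt(1235))/259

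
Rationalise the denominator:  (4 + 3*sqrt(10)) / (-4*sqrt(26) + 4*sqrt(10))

(-3*sqrt(65) - 15 - 2*sqrt(26) - 2*sqrt(10))/32

Multiply numerator and denominator by 4*sqrt(10) + 4*sqrt(26).
Denominator becomes -256; numerator becomes 16*sqrt(10) + 16*sqrt(26) + 120 + 24*sqrt(65).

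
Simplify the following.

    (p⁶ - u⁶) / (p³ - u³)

p³ + u³

Difference of sixth powers: factor out (p³ - u³).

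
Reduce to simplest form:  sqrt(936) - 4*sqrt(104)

-2*sqrt(26)

sqrt(936) = 6*sqrt(26); 4*sqrt(104) = 8*sqrt(26)
Combine: (6 - 8)·sqrt(26) = -2*sqrt(26)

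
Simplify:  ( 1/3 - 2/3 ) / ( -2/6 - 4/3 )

1/5

Numerator: 1/3 - 2/3 = -1/3
Denominator: -2/6 - 4/3 = -5/3
Divide: (-1/3) · (-3/5) = 1/5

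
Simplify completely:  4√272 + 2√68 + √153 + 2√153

29*√17

4√272 = 16*√17; 2√68 = 4*√17; √153 = 3*√17; 2√153 = 6*√17
Combine: (16 + 4 + 3 + 6)·√17 = 29*√17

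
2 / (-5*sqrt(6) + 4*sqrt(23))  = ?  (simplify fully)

(5*sqrt(6) + 4*sqrt(23))/109

Multiply numerator and denominator by 5*sqrt(6) + 4*sqrt(23).
Denominator becomes 218; numerator becomes 10*sqrt(6) + 8*sqrt(23).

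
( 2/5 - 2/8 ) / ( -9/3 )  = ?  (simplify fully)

-1/20

Numerator: 2/5 - 2/8 = 3/20
Denominator: -9/3 = -3
Divide: (3/20) · (-1/3) = -1/20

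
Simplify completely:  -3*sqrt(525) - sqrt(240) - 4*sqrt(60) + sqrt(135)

-15*sqrt(21) - 9*sqrt(15)

3*sqrt(525) = 15*sqrt(21); sqrt(240) = 4*sqrt(15); 4*sqrt(60) = 8*sqrt(15); sqrt(135) = 3*sqrt(15)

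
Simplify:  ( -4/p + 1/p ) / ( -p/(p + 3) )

Numerator: -4/p + 1/p = -3/p
Denominator: -p/(p + 3) = -p/(p + 3)
Divide: (-3/p) · (-(p + 3)/p) = (3*p + 9)/p^2

(3*p + 9)/p^2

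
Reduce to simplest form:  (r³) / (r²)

Quotient: r¹

r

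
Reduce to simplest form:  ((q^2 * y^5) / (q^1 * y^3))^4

q^4*y^8

Inside the bracket: q^1 * y^2
Raise to the power 4: q^4 * y^8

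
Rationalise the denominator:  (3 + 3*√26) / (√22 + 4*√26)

(-6*√143 - 3*√22 + 12*√26 + 312)/394

Multiply numerator and denominator by -√22 + 4*√26.
Denominator becomes 394; numerator becomes -6*√143 - 3*√22 + 12*√26 + 312.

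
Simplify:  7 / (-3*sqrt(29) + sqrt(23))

Multiply numerator and denominator by sqrt(23) + 3*sqrt(29).
Denominator becomes -238; numerator becomes 7*sqrt(23) + 21*sqrt(29).

(-3*sqrt(29) - sqrt(23))/34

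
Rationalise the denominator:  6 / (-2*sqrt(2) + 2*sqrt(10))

(3*sqrt(2) + 3*sqrt(10))/8

Multiply numerator and denominator by 2*sqrt(2) + 2*sqrt(10).
Denominator becomes 32; numerator becomes 12*sqrt(2) + 12*sqrt(10).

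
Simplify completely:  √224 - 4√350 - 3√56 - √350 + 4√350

-7*√14

√224 = 4*√14; 4√350 = 20*√14; 3√56 = 6*√14; √350 = 5*√14; 4√350 = 20*√14
Combine: (4 - 20 - 6 - 5 + 20)·√14 = -7*√14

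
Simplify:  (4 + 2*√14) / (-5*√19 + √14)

(-10*√266 - 20*√19 - 28 - 4*√14)/461

Multiply numerator and denominator by √14 + 5*√19.
Denominator becomes -461; numerator becomes 4*√14 + 28 + 20*√19 + 10*√266.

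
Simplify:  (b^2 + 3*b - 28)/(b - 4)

b + 7

Factor: b^2 + 3*b - 28 = (b - 4)*(b + 7)
Cancel the common factor (b - 4).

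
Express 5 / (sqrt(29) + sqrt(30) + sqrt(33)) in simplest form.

(-15*sqrt(3190) + 65*sqrt(33) + 80*sqrt(30) + 85*sqrt(29))/1402

Group as (sqrt(29) + sqrt(30)) + sqrt(33); multiply by (sqrt(29) + sqrt(30)) - sqrt(33), then rationalise the remaining surd.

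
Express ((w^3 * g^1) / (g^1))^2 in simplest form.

w^6

Inside the bracket: w^3
Raise to the power 2: w^6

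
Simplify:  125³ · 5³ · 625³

5^24

125³ = 5^9; 5³ = 5^3; 625³ = 5^12
Combine exponents: 5^24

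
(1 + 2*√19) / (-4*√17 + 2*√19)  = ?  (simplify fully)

(-4*√323 - 38 - 2*√17 - √19)/98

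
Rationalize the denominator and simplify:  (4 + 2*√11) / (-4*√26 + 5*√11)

(-8*√286 - 110 - 16*√26 - 20*√11)/141

Multiply numerator and denominator by 5*√11 + 4*√26.
Denominator becomes -141; numerator becomes 20*√11 + 16*√26 + 110 + 8*√286.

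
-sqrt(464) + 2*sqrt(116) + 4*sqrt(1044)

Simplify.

24*sqrt(29)

sqrt(464) = 4*sqrt(29); 2*sqrt(116) = 4*sqrt(29); 4*sqrt(1044) = 24*sqrt(29)
Combine: (-4 + 4 + 24)·sqrt(29) = 24*sqrt(29)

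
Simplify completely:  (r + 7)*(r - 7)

r^2 - 49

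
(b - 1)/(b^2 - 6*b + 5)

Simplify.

1/(b - 5)

Factor: b^2 - 6*b + 5 = (b - 1)*(b - 5)
Cancel the common factor (b - 1).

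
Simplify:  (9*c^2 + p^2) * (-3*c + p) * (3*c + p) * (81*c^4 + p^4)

Telescope via difference of squares: (p+(3*c))(p-(3*c)) = -9*c^2 + p^2, then repeat with the next factor.

-6561*c^8 + p^8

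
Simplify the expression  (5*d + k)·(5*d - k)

25*d² - k²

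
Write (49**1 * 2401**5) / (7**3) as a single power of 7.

7**19

49**1 = 7**2; 2401**5 = 7**20; 7**3 = 7**3
Combine exponents: 7**19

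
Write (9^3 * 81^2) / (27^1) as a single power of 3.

9^3 = 3^6; 81^2 = 3^8; 27^1 = 3^3
Combine exponents: 3^11

3^11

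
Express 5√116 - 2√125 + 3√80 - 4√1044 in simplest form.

-14*√29 + 2*√5

5√116 = 10*√29; 2√125 = 10*√5; 3√80 = 12*√5; 4√1044 = 24*√29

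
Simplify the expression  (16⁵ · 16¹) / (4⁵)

2^14

16⁵ = 2^20; 16¹ = 2^4; 4⁵ = 2^10
Combine exponents: 2^14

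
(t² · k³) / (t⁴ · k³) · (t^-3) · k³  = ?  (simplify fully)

k³/t⁵

Quotient: (t^-2)
Multiply by (t^-3) · k³: add exponents.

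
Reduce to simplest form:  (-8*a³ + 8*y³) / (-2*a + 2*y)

Apply the difference-of-cubes factorisation and cancel (-2*a + 2*y).

4*a² + 4*a*y + 4*y²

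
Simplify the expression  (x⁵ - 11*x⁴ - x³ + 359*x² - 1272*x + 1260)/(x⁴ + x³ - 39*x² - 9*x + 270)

Factor: x⁵ - 11*x⁴ - x³ + 359*x² - 1272*x + 1260 = (x - 2)·(x + 6)·(x - 3)·(x - 5)·(x - 7);  x⁴ + x³ - 39*x² - 9*x + 270 = (x - 5)·(x + 3)·(x + 6)·(x - 3)
Cancel the common factors (x - 5), (x - 3), (x + 6).

(x² - 9*x + 14)/(x + 3)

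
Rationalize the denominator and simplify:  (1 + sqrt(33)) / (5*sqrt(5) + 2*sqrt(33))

(-5*sqrt(165) - 5*sqrt(5) + 2*sqrt(33) + 66)/7

Multiply numerator and denominator by -5*sqrt(5) + 2*sqrt(33).
Denominator becomes 7; numerator becomes -5*sqrt(165) - 5*sqrt(5) + 2*sqrt(33) + 66.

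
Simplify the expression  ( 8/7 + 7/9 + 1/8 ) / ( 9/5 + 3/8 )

Numerator: 8/7 + 7/9 + 1/8 = 1031/504
Denominator: 9/5 + 3/8 = 87/40
Divide: (1031/504) · (40/87) = 5155/5481

5155/5481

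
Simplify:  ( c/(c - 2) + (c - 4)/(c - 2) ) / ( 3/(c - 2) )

Numerator: c/(c - 2) + (c - 4)/(c - 2) = 2
Denominator: 3/(c - 2) = 3/(c - 2)
Divide: (2) · (c/3 - 2/3) = 2*c/3 - 4/3

2*c/3 - 4/3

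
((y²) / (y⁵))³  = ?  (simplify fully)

y^(-9)

Inside the bracket: (y^-3)
Raise to the power 3: (y^-9)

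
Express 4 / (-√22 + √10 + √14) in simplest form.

Group as (√10 + √14) - √22; multiply by (√10 + √14) + √22, then rationalise the remaining surd.

(-2*√22 + 18*√14 + 26*√10 + 4*√770)/139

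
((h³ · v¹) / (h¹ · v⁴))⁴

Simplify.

h⁸/v^12

Inside the bracket: h² · (v^-3)
Raise to the power 4: h⁸ · (v^-12)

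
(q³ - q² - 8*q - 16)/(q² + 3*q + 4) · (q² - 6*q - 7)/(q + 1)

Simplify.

q² - 11*q + 28

Factor: q³ - q² - 8*q - 16 = (q - 4)·(q² + 3*q + 4);  q² - 6*q - 7 = (q + 1)·(q - 7)
Cancel the common factors (q² + 3*q + 4), (q + 1).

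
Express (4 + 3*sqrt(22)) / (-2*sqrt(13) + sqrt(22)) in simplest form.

(-3*sqrt(286) - 33 - 4*sqrt(13) - 2*sqrt(22))/15

Multiply numerator and denominator by sqrt(22) + 2*sqrt(13).
Denominator becomes -30; numerator becomes 4*sqrt(22) + 8*sqrt(13) + 66 + 6*sqrt(286).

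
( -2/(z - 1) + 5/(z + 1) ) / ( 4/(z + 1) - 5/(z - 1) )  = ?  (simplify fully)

(-3*z + 7)/(z + 9)

Numerator: -2/(z - 1) + 5/(z + 1) = (3*z - 7)/(z^2 - 1)
Denominator: 4/(z + 1) - 5/(z - 1) = (-z - 9)/(z^2 - 1)
Divide: ((3*z - 7)/(z^2 - 1)) · ((z^2 - 1)/(-z - 9)) = (-3*z + 7)/(z + 9)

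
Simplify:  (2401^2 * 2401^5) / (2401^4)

7^12

2401^2 = 7^8; 2401^5 = 7^20; 2401^4 = 7^16
Combine exponents: 7^12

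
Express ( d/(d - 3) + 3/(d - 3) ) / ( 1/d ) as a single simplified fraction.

Numerator: d/(d - 3) + 3/(d - 3) = (d + 3)/(d - 3)
Denominator: 1/d = 1/d
Divide: ((d + 3)/(d - 3)) · (d) = (d² + 3*d)/(d - 3)

(d² + 3*d)/(d - 3)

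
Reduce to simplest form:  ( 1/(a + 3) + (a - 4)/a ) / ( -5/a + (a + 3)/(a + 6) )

(a³ + 6*a² - 12*a - 72)/(a³ + a² - 36*a - 90)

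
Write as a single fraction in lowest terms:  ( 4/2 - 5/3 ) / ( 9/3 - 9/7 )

Numerator: 4/2 - 5/3 = 1/3
Denominator: 9/3 - 9/7 = 12/7
Divide: (1/3) · (7/12) = 7/36

7/36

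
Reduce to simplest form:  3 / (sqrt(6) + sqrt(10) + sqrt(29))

Group as (sqrt(10) + sqrt(29)) + sqrt(6); multiply by (sqrt(10) + sqrt(29)) - sqrt(6), then rationalise the remaining surd.

(-12*sqrt(435) - 39*sqrt(29) + 75*sqrt(10) + 99*sqrt(6))/71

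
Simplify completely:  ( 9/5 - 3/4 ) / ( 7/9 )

27/20

Numerator: 9/5 - 3/4 = 21/20
Denominator: 7/9 = 7/9
Divide: (21/20) · (9/7) = 27/20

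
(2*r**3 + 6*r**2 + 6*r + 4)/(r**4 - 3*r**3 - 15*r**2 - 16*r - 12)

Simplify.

2/(r - 6)

Factor: 2*r**3 + 6*r**2 + 6*r + 4 = 2*(r + 2)*(r**2 + r + 1);  r**4 - 3*r**3 - 15*r**2 - 16*r - 12 = (r - 6)*(r + 2)*(r**2 + r + 1)
Cancel the common factors (r**2 + r + 1), (r + 2).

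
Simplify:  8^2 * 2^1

2^7

8^2 = 2^6; 2^1 = 2^1
Combine exponents: 2^7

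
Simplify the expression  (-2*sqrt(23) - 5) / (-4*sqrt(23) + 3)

(26*sqrt(23) + 199)/359

Multiply numerator and denominator by 3 + 4*sqrt(23).
Denominator becomes -359; numerator becomes -199 - 26*sqrt(23).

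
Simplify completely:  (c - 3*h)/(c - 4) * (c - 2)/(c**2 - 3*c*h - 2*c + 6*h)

1/(c - 4)

Factor: c**2 - 3*c*h - 2*c + 6*h = (c - 3*h)*(c - 2)
Cancel the common factors (c - 3*h), (c - 2).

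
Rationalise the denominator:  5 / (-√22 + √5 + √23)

(-15*√22 + 10*√23 + 100*√5 + 5*√2530)/212

Group as (√5 + √23) - √22; multiply by (√5 + √23) + √22, then rationalise the remaining surd.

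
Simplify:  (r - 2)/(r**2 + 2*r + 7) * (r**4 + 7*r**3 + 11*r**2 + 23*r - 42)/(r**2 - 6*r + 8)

(r**2 + 5*r - 6)/(r - 4)

Factor: r**4 + 7*r**3 + 11*r**2 + 23*r - 42 = (r - 1)*(r + 6)*(r**2 + 2*r + 7);  r**2 - 6*r + 8 = (r - 4)*(r - 2)
Cancel the common factors (r**2 + 2*r + 7), (r - 2).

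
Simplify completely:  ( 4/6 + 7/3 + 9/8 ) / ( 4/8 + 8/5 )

55/28

Numerator: 4/6 + 7/3 + 9/8 = 33/8
Denominator: 4/8 + 8/5 = 21/10
Divide: (33/8) · (10/21) = 55/28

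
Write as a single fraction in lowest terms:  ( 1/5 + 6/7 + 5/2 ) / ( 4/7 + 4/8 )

83/25

Numerator: 1/5 + 6/7 + 5/2 = 249/70
Denominator: 4/7 + 4/8 = 15/14
Divide: (249/70) · (14/15) = 83/25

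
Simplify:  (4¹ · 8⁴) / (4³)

2^8

4¹ = 2^2; 8⁴ = 2^12; 4³ = 2^6
Combine exponents: 2^8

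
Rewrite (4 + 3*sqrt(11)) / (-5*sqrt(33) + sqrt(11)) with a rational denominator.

(-165*sqrt(3) - 20*sqrt(33) - 33 - 4*sqrt(11))/814

Multiply numerator and denominator by sqrt(11) + 5*sqrt(33).
Denominator becomes -814; numerator becomes 4*sqrt(11) + 33 + 20*sqrt(33) + 165*sqrt(3).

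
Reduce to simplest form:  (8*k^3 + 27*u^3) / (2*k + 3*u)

4*k^2 - 6*k*u + 9*u^2

(3*u)^3 + (2*k)^3 = (2*k + 3*u)(4*k^2 - 6*k*u + 9*u^2).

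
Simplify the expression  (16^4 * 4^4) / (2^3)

16^4 = 2^16; 4^4 = 2^8; 2^3 = 2^3
Combine exponents: 2^21

2^21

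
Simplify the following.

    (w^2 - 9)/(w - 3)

w + 3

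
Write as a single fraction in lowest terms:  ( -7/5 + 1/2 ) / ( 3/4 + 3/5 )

-2/3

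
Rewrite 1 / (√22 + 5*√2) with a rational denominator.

Multiply numerator and denominator by -5*√2 + √22.
Denominator becomes -28; numerator becomes -5*√2 + √22.

(-√22 + 5*√2)/28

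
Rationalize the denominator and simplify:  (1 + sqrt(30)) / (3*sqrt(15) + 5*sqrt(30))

(-45*sqrt(2) - 3*sqrt(15) + 5*sqrt(30) + 150)/615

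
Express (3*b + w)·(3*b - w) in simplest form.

9*b² - w²

(3*b)^2 - (w)^2 = 9*b² - w².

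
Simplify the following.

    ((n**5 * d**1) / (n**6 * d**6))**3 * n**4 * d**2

n/d**13

Inside the bracket: (n**-1) * (d**-5)
Raise to the power 3: (n**-3) * (d**-15)
Multiply by n**4 * d**2: add exponents.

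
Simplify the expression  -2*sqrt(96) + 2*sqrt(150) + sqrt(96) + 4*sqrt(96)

22*sqrt(6)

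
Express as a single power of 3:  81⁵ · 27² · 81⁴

3^42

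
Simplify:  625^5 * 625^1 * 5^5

5^29

625^5 = 5^20; 625^1 = 5^4; 5^5 = 5^5
Combine exponents: 5^29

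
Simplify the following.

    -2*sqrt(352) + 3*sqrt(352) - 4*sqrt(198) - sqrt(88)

2*sqrt(352) = 8*sqrt(22); 3*sqrt(352) = 12*sqrt(22); 4*sqrt(198) = 12*sqrt(22); sqrt(88) = 2*sqrt(22)
Combine: (-8 + 12 - 12 - 2)·sqrt(22) = -10*sqrt(22)

-10*sqrt(22)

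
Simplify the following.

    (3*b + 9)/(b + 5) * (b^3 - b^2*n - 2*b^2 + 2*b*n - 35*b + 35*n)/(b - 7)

3*b^2 - 3*b*n + 9*b - 9*n

Factor: 3*b + 9 = 3*(b + 3);  b^3 - b^2*n - 2*b^2 + 2*b*n - 35*b + 35*n = (b - 7)*(b - n)*(b + 5)
Cancel the common factors (b + 5), (b - 7).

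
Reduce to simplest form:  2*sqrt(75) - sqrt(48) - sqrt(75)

sqrt(3)

2*sqrt(75) = 10*sqrt(3); sqrt(48) = 4*sqrt(3); sqrt(75) = 5*sqrt(3)
Combine: (10 - 4 - 5)·sqrt(3) = sqrt(3)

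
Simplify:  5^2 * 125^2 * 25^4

5^2 = 5^2; 125^2 = 5^6; 25^4 = 5^8
Combine exponents: 5^16

5^16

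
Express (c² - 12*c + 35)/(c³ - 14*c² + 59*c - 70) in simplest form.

1/(c - 2)

Factor: c² - 12*c + 35 = (c - 7)·(c - 5);  c³ - 14*c² + 59*c - 70 = (c - 2)·(c - 7)·(c - 5)
Cancel the common factors (c - 7), (c - 5).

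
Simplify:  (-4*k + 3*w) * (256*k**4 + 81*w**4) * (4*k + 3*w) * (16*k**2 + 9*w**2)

-65536*k**8 + 6561*w**8

((3*w)+(4*k))((3*w)-(4*k)) = -16*k**2 + 9*w**2; continue pairing.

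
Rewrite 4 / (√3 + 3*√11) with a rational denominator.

(-√3 + 3*√11)/24

Multiply numerator and denominator by -3*√11 + √3.
Denominator becomes -96; numerator becomes -12*√11 + 4*√3.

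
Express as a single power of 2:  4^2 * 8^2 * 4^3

4^2 = 2^4; 8^2 = 2^6; 4^3 = 2^6
Combine exponents: 2^16

2^16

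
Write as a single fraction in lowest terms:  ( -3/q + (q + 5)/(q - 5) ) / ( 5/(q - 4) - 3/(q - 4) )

(q³ - 2*q² + 7*q - 60)/(2*q² - 10*q)

Numerator: -3/q + (q + 5)/(q - 5) = (q² + 2*q + 15)/(q² - 5*q)
Denominator: 5/(q - 4) - 3/(q - 4) = 2/(q - 4)
Divide: ((q² + 2*q + 15)/(q² - 5*q)) · (q/2 - 2) = (q³ - 2*q² + 7*q - 60)/(2*q² - 10*q)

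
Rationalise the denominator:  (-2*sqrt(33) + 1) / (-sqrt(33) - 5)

(-11*sqrt(33) + 71)/8

Multiply numerator and denominator by -5 + sqrt(33).
Denominator becomes -8; numerator becomes -71 + 11*sqrt(33).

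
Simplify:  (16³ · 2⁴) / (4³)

16³ = 2^12; 2⁴ = 2^4; 4³ = 2^6
Combine exponents: 2^10

2^10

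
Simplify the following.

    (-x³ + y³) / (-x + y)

Apply the difference-of-cubes factorisation and cancel (-x + y).

x² + x*y + y²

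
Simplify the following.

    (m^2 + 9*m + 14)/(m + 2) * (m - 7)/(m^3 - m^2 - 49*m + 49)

Factor: m^2 + 9*m + 14 = (m + 7)*(m + 2);  m^3 - m^2 - 49*m + 49 = (m + 7)*(m - 1)*(m - 7)
Cancel the common factors (m + 2), (m - 7), (m + 7).

1/(m - 1)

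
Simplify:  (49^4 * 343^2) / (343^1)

49^4 = 7^8; 343^2 = 7^6; 343^1 = 7^3
Combine exponents: 7^11

7^11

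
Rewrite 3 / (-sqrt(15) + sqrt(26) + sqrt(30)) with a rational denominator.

(-123*sqrt(15) + 33*sqrt(30) + 57*sqrt(26) + 180*sqrt(13))/1439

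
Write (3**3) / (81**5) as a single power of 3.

3**(-17)

3**3 = 3**3; 81**5 = 3**20
Combine exponents: 3**(-17)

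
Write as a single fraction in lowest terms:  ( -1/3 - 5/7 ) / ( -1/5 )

110/21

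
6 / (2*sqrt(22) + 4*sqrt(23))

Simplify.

Multiply numerator and denominator by -2*sqrt(22) + 4*sqrt(23).
Denominator becomes 280; numerator becomes -12*sqrt(22) + 24*sqrt(23).

(-3*sqrt(22) + 6*sqrt(23))/70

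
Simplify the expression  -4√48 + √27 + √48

-9*√3

4√48 = 16*√3; √27 = 3*√3; √48 = 4*√3
Combine: (-16 + 3 + 4)·√3 = -9*√3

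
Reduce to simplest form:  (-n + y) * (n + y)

-n^2 + y^2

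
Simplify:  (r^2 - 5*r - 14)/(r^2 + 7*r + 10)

Factor: r^2 - 5*r - 14 = (r + 2)*(r - 7);  r^2 + 7*r + 10 = (r + 2)*(r + 5)
Cancel the common factor (r + 2).

(r - 7)/(r + 5)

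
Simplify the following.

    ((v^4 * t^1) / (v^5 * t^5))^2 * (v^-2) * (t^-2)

Inside the bracket: (v^-1) * (t^-4)
Raise to the power 2: (v^-2) * (t^-8)
Multiply by (v^-2) * (t^-2): add exponents.

1/(t^10*v^4)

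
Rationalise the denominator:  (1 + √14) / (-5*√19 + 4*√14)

(-5*√266 - 56 - 5*√19 - 4*√14)/251

Multiply numerator and denominator by 4*√14 + 5*√19.
Denominator becomes -251; numerator becomes 4*√14 + 5*√19 + 56 + 5*√266.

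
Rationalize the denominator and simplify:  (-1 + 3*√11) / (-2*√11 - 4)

(-5 + √11)/2

Multiply numerator and denominator by -4 + 2*√11.
Denominator becomes -28; numerator becomes -14*√11 + 70.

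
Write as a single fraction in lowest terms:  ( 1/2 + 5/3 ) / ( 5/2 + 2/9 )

Numerator: 1/2 + 5/3 = 13/6
Denominator: 5/2 + 2/9 = 49/18
Divide: (13/6) · (18/49) = 39/49

39/49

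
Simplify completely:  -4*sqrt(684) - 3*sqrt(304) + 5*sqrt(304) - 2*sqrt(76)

-20*sqrt(19)

4*sqrt(684) = 24*sqrt(19); 3*sqrt(304) = 12*sqrt(19); 5*sqrt(304) = 20*sqrt(19); 2*sqrt(76) = 4*sqrt(19)
Combine: (-24 - 12 + 20 - 4)·sqrt(19) = -20*sqrt(19)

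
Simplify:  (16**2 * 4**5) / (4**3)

16**2 = 2**8; 4**5 = 2**10; 4**3 = 2**6
Combine exponents: 2**12

2**12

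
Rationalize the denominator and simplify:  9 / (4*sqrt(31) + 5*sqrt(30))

(-36*sqrt(31) + 45*sqrt(30))/254

Multiply numerator and denominator by -4*sqrt(31) + 5*sqrt(30).
Denominator becomes 254; numerator becomes -36*sqrt(31) + 45*sqrt(30).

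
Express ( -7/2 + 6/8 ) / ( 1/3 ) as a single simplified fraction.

-33/4

Numerator: -7/2 + 6/8 = -11/4
Denominator: 1/3 = 1/3
Divide: (-11/4) · (3) = -33/4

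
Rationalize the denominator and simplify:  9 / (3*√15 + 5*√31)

(-27*√15 + 45*√31)/640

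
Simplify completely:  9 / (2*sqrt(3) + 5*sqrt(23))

(-18*sqrt(3) + 45*sqrt(23))/563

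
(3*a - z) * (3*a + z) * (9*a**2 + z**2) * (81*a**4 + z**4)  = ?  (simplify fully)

Pair the conjugate factors: ((3*a)+z)((3*a)-z) = 9*a**2 - z**2, then repeat with the next factor.

6561*a**8 - z**8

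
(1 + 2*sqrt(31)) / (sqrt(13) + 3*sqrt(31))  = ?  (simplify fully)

Multiply numerator and denominator by -sqrt(13) + 3*sqrt(31).
Denominator becomes 266; numerator becomes -2*sqrt(403) - sqrt(13) + 3*sqrt(31) + 186.

(-2*sqrt(403) - sqrt(13) + 3*sqrt(31) + 186)/266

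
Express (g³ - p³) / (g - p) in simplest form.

g² + g*p + p²

g^3 - p^3 = (g - p)(g² + g*p + p²).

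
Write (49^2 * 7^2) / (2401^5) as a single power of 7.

7^(-14)

49^2 = 7^4; 7^2 = 7^2; 2401^5 = 7^20
Combine exponents: 7^(-14)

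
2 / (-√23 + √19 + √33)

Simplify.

Group as (√19 + √33) - √23; multiply by (√19 + √33) + √23, then rationalise the remaining surd.

(-58*√23 + 18*√33 + 74*√19 + 4*√14421)/1667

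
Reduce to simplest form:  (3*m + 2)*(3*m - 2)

9*m^2 - 4

(3*m)^2 - (2)^2 = 9*m^2 - 4.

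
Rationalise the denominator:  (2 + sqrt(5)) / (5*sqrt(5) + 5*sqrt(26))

(-5 - 2*sqrt(5) + 2*sqrt(26) + sqrt(130))/105

Multiply numerator and denominator by -5*sqrt(26) + 5*sqrt(5).
Denominator becomes -525; numerator becomes -5*sqrt(130) - 10*sqrt(26) + 10*sqrt(5) + 25.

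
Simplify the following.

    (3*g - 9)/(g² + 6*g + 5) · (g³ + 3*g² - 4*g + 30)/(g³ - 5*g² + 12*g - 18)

3/(g + 1)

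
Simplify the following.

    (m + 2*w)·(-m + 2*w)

(2*w)^2 - (m)^2 = -m² + 4*w².

-m² + 4*w²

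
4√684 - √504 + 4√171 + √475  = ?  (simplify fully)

4√684 = 24*√19; √504 = 6*√14; 4√171 = 12*√19; √475 = 5*√19

-6*√14 + 41*√19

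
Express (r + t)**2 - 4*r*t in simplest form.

After expansion: r**2 - 2*r*t + t**2 — a perfect-square trinomial.

(r - t)**2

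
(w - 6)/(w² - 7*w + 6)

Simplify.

Factor: w² - 7*w + 6 = (w - 6)·(w - 1)
Cancel the common factor (w - 6).

1/(w - 1)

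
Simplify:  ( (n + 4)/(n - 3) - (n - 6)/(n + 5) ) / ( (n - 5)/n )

(18*n^2 + 2*n)/(n^3 - 3*n^2 - 25*n + 75)

Numerator: (n + 4)/(n - 3) - (n - 6)/(n + 5) = (18*n + 2)/(n^2 + 2*n - 15)
Denominator: (n - 5)/n = (n - 5)/n
Divide: ((18*n + 2)/(n^2 + 2*n - 15)) · (n/(n - 5)) = (18*n^2 + 2*n)/(n^3 - 3*n^2 - 25*n + 75)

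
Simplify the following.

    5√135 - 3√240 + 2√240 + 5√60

21*√15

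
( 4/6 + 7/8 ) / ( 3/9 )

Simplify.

37/8

Numerator: 4/6 + 7/8 = 37/24
Denominator: 3/9 = 1/3
Divide: (37/24) · (3) = 37/8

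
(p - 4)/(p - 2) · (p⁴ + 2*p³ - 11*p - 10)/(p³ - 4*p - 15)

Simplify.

(p² - 3*p - 4)/(p - 3)

Factor: p⁴ + 2*p³ - 11*p - 10 = (p² + 3*p + 5)·(p + 1)·(p - 2);  p³ - 4*p - 15 = (p² + 3*p + 5)·(p - 3)
Cancel the common factors (p² + 3*p + 5), (p - 2).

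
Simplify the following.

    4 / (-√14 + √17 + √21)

Group as (√17 + √21) - √14; multiply by (√17 + √21) + √14, then rationalise the remaining surd.

(-24*√14 + 10*√21 + 18*√17 + 14*√102)/213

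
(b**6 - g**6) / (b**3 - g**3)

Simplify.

b**6 - g**6 factors as (b - g)*(b + g)*(b**2 - b*g + g**2)*(b**2 + b*g + g**2).

b**3 + g**3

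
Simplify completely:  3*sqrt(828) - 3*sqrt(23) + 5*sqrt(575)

40*sqrt(23)

3*sqrt(828) = 18*sqrt(23); 3*sqrt(23) = 3*sqrt(23); 5*sqrt(575) = 25*sqrt(23)
Combine: (18 - 3 + 25)·sqrt(23) = 40*sqrt(23)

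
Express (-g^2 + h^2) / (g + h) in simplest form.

Factor h^2 - g^2 and cancel (g + h).

-g + h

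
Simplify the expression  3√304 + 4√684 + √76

3√304 = 12*√19; 4√684 = 24*√19; √76 = 2*√19
Combine: (12 + 24 + 2)·√19 = 38*√19

38*√19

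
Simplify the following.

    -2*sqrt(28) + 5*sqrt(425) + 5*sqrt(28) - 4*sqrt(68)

2*sqrt(28) = 4*sqrt(7); 5*sqrt(425) = 25*sqrt(17); 5*sqrt(28) = 10*sqrt(7); 4*sqrt(68) = 8*sqrt(17)

6*sqrt(7) + 17*sqrt(17)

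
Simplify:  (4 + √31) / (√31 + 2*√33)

Multiply numerator and denominator by -2*√33 + √31.
Denominator becomes -101; numerator becomes -2*√1023 - 8*√33 + 4*√31 + 31.

(-31 - 4*√31 + 8*√33 + 2*√1023)/101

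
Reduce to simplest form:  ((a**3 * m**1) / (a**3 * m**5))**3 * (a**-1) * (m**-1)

Inside the bracket: (m**-4)
Raise to the power 3: (m**-12)
Multiply by (a**-1) * (m**-1): add exponents.

1/(a*m**13)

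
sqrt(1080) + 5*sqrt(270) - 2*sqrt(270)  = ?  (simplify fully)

sqrt(1080) = 6*sqrt(30); 5*sqrt(270) = 15*sqrt(30); 2*sqrt(270) = 6*sqrt(30)
Combine: (6 + 15 - 6)·sqrt(30) = 15*sqrt(30)

15*sqrt(30)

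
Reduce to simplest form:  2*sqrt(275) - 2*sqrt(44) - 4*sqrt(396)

2*sqrt(275) = 10*sqrt(11); 2*sqrt(44) = 4*sqrt(11); 4*sqrt(396) = 24*sqrt(11)
Combine: (10 - 4 - 24)·sqrt(11) = -18*sqrt(11)

-18*sqrt(11)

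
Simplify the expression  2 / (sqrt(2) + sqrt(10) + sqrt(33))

(-50*sqrt(10) - 82*sqrt(2) + 8*sqrt(165) + 42*sqrt(33))/361

Group as (sqrt(2) + sqrt(10)) + sqrt(33); multiply by (sqrt(2) + sqrt(10)) - sqrt(33), then rationalise the remaining surd.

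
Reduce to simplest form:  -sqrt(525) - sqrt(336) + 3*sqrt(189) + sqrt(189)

3*sqrt(21)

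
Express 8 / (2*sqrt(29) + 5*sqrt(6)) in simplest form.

(-8*sqrt(29) + 20*sqrt(6))/17

Multiply numerator and denominator by -2*sqrt(29) + 5*sqrt(6).
Denominator becomes 34; numerator becomes -16*sqrt(29) + 40*sqrt(6).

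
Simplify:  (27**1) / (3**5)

27**1 = 3**3; 3**5 = 3**5
Combine exponents: 3**(-2)

3**(-2)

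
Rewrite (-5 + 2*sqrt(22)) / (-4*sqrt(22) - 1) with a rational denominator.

Multiply numerator and denominator by -1 + 4*sqrt(22).
Denominator becomes -351; numerator becomes -22*sqrt(22) + 181.

(-181 + 22*sqrt(22))/351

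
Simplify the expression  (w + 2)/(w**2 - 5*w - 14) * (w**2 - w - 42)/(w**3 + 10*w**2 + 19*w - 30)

1/(w**2 + 4*w - 5)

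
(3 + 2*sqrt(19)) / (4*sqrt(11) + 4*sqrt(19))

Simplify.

Multiply numerator and denominator by -4*sqrt(11) + 4*sqrt(19).
Denominator becomes 128; numerator becomes -8*sqrt(209) - 12*sqrt(11) + 12*sqrt(19) + 152.

(-2*sqrt(209) - 3*sqrt(11) + 3*sqrt(19) + 38)/32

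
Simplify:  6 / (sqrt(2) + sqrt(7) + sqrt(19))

(-21*sqrt(7) - 36*sqrt(2) + 3*sqrt(266) + 15*sqrt(19))/11

Group as (sqrt(7) + sqrt(19)) + sqrt(2); multiply by (sqrt(7) + sqrt(19)) - sqrt(2), then rationalise the remaining surd.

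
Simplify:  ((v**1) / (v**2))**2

v**(-2)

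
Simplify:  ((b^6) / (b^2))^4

Inside the bracket: b^4
Raise to the power 4: b^16

b^16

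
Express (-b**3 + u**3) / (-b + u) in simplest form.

Apply the difference-of-cubes factorisation and cancel (-b + u).

b**2 + b*u + u**2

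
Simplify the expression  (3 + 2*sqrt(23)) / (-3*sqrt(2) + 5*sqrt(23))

(9*sqrt(2) + 6*sqrt(46) + 15*sqrt(23) + 230)/557

Multiply numerator and denominator by 3*sqrt(2) + 5*sqrt(23).
Denominator becomes 557; numerator becomes 9*sqrt(2) + 6*sqrt(46) + 15*sqrt(23) + 230.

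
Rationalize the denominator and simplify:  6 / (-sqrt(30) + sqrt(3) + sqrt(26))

(6*sqrt(30) + 42*sqrt(26) + 318*sqrt(3) + 72*sqrt(65))/311

Group as (sqrt(3) + sqrt(26)) - sqrt(30); multiply by (sqrt(3) + sqrt(26)) + sqrt(30), then rationalise the remaining surd.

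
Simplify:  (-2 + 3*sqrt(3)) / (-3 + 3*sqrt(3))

Multiply numerator and denominator by -3*sqrt(3) - 3.
Denominator becomes -18; numerator becomes -21 - 3*sqrt(3).

(sqrt(3) + 7)/6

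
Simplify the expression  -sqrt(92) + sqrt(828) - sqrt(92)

2*sqrt(23)

sqrt(92) = 2*sqrt(23); sqrt(828) = 6*sqrt(23); sqrt(92) = 2*sqrt(23)
Combine: (-2 + 6 - 2)·sqrt(23) = 2*sqrt(23)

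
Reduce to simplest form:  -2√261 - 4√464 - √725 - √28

-27*√29 - 2*√7

2√261 = 6*√29; 4√464 = 16*√29; √725 = 5*√29; √28 = 2*√7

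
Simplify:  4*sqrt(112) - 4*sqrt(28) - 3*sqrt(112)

4*sqrt(112) = 16*sqrt(7); 4*sqrt(28) = 8*sqrt(7); 3*sqrt(112) = 12*sqrt(7)
Combine: (16 - 8 - 12)·sqrt(7) = -4*sqrt(7)

-4*sqrt(7)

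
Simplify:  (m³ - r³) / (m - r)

Factor as (a-b)(a^2+ab+b^2) with a=m, b=r.

m² + m*r + r²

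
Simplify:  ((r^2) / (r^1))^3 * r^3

r^6

Inside the bracket: r^1
Raise to the power 3: r^3
Multiply by r^3: add exponents.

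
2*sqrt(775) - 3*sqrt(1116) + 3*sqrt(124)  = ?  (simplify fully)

-2*sqrt(31)

2*sqrt(775) = 10*sqrt(31); 3*sqrt(1116) = 18*sqrt(31); 3*sqrt(124) = 6*sqrt(31)
Combine: (10 - 18 + 6)·sqrt(31) = -2*sqrt(31)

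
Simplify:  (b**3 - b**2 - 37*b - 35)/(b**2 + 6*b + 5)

Factor: b**3 - b**2 - 37*b - 35 = (b + 1)*(b - 7)*(b + 5);  b**2 + 6*b + 5 = (b + 5)*(b + 1)
Cancel the common factors (b + 1), (b + 5).

b - 7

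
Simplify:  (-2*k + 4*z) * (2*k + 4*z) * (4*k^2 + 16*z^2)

-16*k^4 + 256*z^4

((4*z)+(2*k))((4*z)-(2*k)) = -4*k^2 + 16*z^2; continue pairing.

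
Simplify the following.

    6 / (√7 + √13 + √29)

Group as (√13 + √29) + √7; multiply by (√13 + √29) - √7, then rationalise the remaining surd.

(-12*√2639 - 54*√29 + 138*√13 + 210*√7)/283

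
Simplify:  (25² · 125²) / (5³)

25² = 5^4; 125² = 5^6; 5³ = 5^3
Combine exponents: 5^7

5^7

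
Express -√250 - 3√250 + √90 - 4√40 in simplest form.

-25*√10

√250 = 5*√10; 3√250 = 15*√10; √90 = 3*√10; 4√40 = 8*√10
Combine: (-5 - 15 + 3 - 8)·√10 = -25*√10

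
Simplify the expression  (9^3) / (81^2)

3^(-2)

9^3 = 3^6; 81^2 = 3^8
Combine exponents: 3^(-2)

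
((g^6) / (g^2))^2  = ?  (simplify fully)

g^8

Inside the bracket: g^4
Raise to the power 2: g^8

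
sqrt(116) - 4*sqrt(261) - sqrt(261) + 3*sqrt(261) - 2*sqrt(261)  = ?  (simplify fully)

-10*sqrt(29)

sqrt(116) = 2*sqrt(29); 4*sqrt(261) = 12*sqrt(29); sqrt(261) = 3*sqrt(29); 3*sqrt(261) = 9*sqrt(29); 2*sqrt(261) = 6*sqrt(29)
Combine: (2 - 12 - 3 + 9 - 6)·sqrt(29) = -10*sqrt(29)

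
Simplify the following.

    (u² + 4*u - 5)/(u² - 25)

Factor: u² + 4*u - 5 = (u + 5)·(u - 1);  u² - 25 = (u + 5)·(u - 5)
Cancel the common factor (u + 5).

(u - 1)/(u - 5)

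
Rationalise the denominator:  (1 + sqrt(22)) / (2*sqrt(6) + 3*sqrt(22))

(-4*sqrt(33) - 2*sqrt(6) + 3*sqrt(22) + 66)/174

Multiply numerator and denominator by -2*sqrt(6) + 3*sqrt(22).
Denominator becomes 174; numerator becomes -4*sqrt(33) - 2*sqrt(6) + 3*sqrt(22) + 66.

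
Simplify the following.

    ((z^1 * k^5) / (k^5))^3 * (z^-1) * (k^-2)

z^2/k^2

Inside the bracket: z^1
Raise to the power 3: z^3
Multiply by (z^-1) * (k^-2): add exponents.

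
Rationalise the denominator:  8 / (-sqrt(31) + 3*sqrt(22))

Multiply numerator and denominator by sqrt(31) + 3*sqrt(22).
Denominator becomes 167; numerator becomes 8*sqrt(31) + 24*sqrt(22).

(8*sqrt(31) + 24*sqrt(22))/167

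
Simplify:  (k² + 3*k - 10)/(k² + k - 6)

(k + 5)/(k + 3)

Factor: k² + 3*k - 10 = (k + 5)·(k - 2);  k² + k - 6 = (k + 3)·(k - 2)
Cancel the common factor (k - 2).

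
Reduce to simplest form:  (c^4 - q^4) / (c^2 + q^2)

c^2 - q^2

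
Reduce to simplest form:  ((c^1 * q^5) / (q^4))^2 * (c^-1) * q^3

Inside the bracket: c^1 * q^1
Raise to the power 2: c^2 * q^2
Multiply by (c^-1) * q^3: add exponents.

c*q^5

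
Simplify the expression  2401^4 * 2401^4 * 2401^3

2401^4 = 7^16; 2401^4 = 7^16; 2401^3 = 7^12
Combine exponents: 7^44

7^44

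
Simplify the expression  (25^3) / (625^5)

25^3 = 5^6; 625^5 = 5^20
Combine exponents: 5^(-14)

5^(-14)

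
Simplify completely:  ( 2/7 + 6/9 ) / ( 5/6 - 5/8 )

32/7

Numerator: 2/7 + 6/9 = 20/21
Denominator: 5/6 - 5/8 = 5/24
Divide: (20/21) · (24/5) = 32/7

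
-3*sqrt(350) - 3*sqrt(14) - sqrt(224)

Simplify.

3*sqrt(350) = 15*sqrt(14); 3*sqrt(14) = 3*sqrt(14); sqrt(224) = 4*sqrt(14)
Combine: (-15 - 3 - 4)·sqrt(14) = -22*sqrt(14)

-22*sqrt(14)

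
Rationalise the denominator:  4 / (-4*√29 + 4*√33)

Multiply numerator and denominator by 4*√29 + 4*√33.
Denominator becomes 64; numerator becomes 16*√29 + 16*√33.

(√29 + √33)/4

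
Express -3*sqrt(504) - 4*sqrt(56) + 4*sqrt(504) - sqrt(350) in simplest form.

3*sqrt(504) = 18*sqrt(14); 4*sqrt(56) = 8*sqrt(14); 4*sqrt(504) = 24*sqrt(14); sqrt(350) = 5*sqrt(14)
Combine: (-18 - 8 + 24 - 5)·sqrt(14) = -7*sqrt(14)

-7*sqrt(14)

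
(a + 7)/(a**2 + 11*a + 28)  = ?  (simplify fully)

Factor: a**2 + 11*a + 28 = (a + 4)*(a + 7)
Cancel the common factor (a + 7).

1/(a + 4)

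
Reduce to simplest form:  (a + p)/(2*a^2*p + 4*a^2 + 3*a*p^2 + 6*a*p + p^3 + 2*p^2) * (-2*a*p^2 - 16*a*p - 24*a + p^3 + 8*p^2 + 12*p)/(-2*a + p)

(p + 6)/(2*a + p)

Factor: 2*a^2*p + 4*a^2 + 3*a*p^2 + 6*a*p + p^3 + 2*p^2 = (2*a + p)*(a + p)*(p + 2);  -2*a*p^2 - 16*a*p - 24*a + p^3 + 8*p^2 + 12*p = (-2*a + p)*(p + 2)*(p + 6)
Cancel the common factors (-2*a + p), (p + 2), (a + p).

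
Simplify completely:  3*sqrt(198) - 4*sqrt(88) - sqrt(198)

-2*sqrt(22)

3*sqrt(198) = 9*sqrt(22); 4*sqrt(88) = 8*sqrt(22); sqrt(198) = 3*sqrt(22)
Combine: (9 - 8 - 3)·sqrt(22) = -2*sqrt(22)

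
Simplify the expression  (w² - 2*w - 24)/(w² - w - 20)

(w - 6)/(w - 5)

Factor: w² - 2*w - 24 = (w + 4)·(w - 6);  w² - w - 20 = (w + 4)·(w - 5)
Cancel the common factor (w + 4).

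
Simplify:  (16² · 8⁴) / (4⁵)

16² = 2^8; 8⁴ = 2^12; 4⁵ = 2^10
Combine exponents: 2^10

2^10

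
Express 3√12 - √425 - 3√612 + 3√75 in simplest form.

3√12 = 6*√3; √425 = 5*√17; 3√612 = 18*√17; 3√75 = 15*√3

-23*√17 + 21*√3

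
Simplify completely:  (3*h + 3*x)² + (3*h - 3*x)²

Binomially expand both and collect terms in (3*h), (3*x).

18*h² + 18*x²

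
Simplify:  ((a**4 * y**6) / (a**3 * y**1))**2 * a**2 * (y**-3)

a**4*y**7

Inside the bracket: a**1 * y**5
Raise to the power 2: a**2 * y**10
Multiply by a**2 * (y**-3): add exponents.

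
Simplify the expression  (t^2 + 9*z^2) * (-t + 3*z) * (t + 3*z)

-t^4 + 81*z^4

((3*z)+t)((3*z)-t) = -t^2 + 9*z^2; continue pairing.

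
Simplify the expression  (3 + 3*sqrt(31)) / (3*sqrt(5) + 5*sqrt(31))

(-9*sqrt(155) - 9*sqrt(5) + 15*sqrt(31) + 465)/730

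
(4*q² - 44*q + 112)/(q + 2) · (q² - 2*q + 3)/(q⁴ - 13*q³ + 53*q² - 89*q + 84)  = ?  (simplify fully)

Factor: 4*q² - 44*q + 112 = 4·(q - 7)·(q - 4);  q⁴ - 13*q³ + 53*q² - 89*q + 84 = (q - 4)·(q - 7)·(q² - 2*q + 3)
Cancel the common factors (q² - 2*q + 3), (q - 4), (q - 7).

4/(q + 2)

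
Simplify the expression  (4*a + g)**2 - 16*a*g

(4*a - g)**2

Expanding gives 16*a**2 - 8*a*g + g**2, a perfect square.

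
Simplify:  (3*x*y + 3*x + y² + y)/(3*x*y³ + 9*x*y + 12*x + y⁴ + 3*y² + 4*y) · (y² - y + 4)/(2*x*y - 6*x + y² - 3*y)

Factor: 3*x*y + 3*x + y² + y = (y + 1)·(3*x + y);  3*x*y³ + 9*x*y + 12*x + y⁴ + 3*y² + 4*y = (y + 1)·(3*x + y)·(y² - y + 4);  2*x*y - 6*x + y² - 3*y = (2*x + y)·(y - 3)
Cancel the common factors (y² - y + 4), (3*x + y), (y + 1).

1/(2*x*y - 6*x + y² - 3*y)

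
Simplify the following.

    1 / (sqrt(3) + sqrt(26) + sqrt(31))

Group as (sqrt(3) + sqrt(31)) + sqrt(26); multiply by (sqrt(3) + sqrt(31)) - sqrt(26), then rationalise the remaining surd.

(-sqrt(2418) - sqrt(31) + 4*sqrt(26) + 27*sqrt(3))/154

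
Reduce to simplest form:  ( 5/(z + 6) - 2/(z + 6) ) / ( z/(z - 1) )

(3*z - 3)/(z**2 + 6*z)

Numerator: 5/(z + 6) - 2/(z + 6) = 3/(z + 6)
Denominator: z/(z - 1) = z/(z - 1)
Divide: (3/(z + 6)) · ((z - 1)/z) = (3*z - 3)/(z**2 + 6*z)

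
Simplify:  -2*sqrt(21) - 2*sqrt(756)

2*sqrt(21) = 2*sqrt(21); 2*sqrt(756) = 12*sqrt(21)
Combine: (-2 - 12)·sqrt(21) = -14*sqrt(21)

-14*sqrt(21)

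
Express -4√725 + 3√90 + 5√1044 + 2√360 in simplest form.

10*√29 + 21*√10

4√725 = 20*√29; 3√90 = 9*√10; 5√1044 = 30*√29; 2√360 = 12*√10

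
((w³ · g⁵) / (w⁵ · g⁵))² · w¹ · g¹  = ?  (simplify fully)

g/w³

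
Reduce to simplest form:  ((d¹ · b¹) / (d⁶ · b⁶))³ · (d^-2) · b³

Inside the bracket: (d^-5) · (b^-5)
Raise to the power 3: (d^-15) · (b^-15)
Multiply by (d^-2) · b³: add exponents.

1/(b^12*d^17)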